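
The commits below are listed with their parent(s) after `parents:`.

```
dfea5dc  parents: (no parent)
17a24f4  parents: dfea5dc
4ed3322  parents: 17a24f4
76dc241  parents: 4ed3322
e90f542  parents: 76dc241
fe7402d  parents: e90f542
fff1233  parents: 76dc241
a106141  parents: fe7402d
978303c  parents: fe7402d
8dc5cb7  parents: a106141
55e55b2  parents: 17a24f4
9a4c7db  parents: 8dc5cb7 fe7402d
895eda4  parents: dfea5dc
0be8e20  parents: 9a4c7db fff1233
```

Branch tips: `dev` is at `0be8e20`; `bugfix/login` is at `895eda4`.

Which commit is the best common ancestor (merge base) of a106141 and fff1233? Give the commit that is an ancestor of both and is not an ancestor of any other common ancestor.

Ancestors of a106141: {17a24f4, 4ed3322, 76dc241, a106141, dfea5dc, e90f542, fe7402d}.
Ancestors of fff1233: {17a24f4, 4ed3322, 76dc241, dfea5dc, fff1233}.
Common ancestors: {17a24f4, 4ed3322, 76dc241, dfea5dc}.
Among these, 76dc241 is not an ancestor of any other common ancestor — it is the merge base.

76dc241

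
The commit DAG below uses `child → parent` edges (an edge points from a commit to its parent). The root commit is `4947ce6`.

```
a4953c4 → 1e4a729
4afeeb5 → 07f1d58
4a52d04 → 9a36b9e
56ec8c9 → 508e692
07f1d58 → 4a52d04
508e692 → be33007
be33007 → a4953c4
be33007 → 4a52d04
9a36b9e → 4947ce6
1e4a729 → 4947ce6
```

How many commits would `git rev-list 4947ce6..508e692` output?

Reachable from 508e692: {1e4a729, 4947ce6, 4a52d04, 508e692, 9a36b9e, a4953c4, be33007}.
Reachable from 4947ce6: {4947ce6}.
In 508e692's history but not 4947ce6's: {1e4a729, 4a52d04, 508e692, 9a36b9e, a4953c4, be33007} — 6 commits.

6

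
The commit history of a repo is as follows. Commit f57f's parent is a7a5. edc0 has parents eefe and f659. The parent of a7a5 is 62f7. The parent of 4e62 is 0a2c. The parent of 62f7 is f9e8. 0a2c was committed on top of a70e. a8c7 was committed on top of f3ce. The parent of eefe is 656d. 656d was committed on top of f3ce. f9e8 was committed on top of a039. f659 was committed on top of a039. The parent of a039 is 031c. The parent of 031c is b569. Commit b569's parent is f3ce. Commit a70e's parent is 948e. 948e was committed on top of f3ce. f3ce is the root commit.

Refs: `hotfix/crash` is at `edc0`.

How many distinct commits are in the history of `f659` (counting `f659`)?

Walking parent pointers from f659: reachable set = {031c, a039, b569, f3ce, f659}.
That is 5 commits.

5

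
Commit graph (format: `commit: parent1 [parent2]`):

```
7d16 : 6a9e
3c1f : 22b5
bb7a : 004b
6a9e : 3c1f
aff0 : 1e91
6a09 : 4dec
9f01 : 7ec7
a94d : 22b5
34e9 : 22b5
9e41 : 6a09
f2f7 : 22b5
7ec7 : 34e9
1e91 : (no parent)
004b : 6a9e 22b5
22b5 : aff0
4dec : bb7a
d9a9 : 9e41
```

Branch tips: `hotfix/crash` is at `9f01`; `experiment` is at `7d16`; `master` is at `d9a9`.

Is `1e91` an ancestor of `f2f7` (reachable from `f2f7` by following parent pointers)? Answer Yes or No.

Ancestors of f2f7 (commits reachable by following parents): {1e91, 22b5, aff0, f2f7}.
1e91 is in that set, so it is an ancestor of f2f7.

Yes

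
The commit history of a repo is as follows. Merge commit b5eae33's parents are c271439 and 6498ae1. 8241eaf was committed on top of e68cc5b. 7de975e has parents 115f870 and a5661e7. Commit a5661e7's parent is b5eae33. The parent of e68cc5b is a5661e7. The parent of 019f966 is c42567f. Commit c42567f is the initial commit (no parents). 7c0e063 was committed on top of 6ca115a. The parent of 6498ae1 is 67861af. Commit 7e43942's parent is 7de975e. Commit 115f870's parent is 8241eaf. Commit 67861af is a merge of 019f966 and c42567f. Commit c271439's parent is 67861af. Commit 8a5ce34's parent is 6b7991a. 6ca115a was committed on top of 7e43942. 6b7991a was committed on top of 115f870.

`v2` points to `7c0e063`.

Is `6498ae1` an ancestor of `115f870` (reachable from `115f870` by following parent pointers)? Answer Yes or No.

Ancestors of 115f870 (commits reachable by following parents): {019f966, 115f870, 6498ae1, 67861af, 8241eaf, a5661e7, b5eae33, c271439, c42567f, e68cc5b}.
6498ae1 is in that set, so it is an ancestor of 115f870.

Yes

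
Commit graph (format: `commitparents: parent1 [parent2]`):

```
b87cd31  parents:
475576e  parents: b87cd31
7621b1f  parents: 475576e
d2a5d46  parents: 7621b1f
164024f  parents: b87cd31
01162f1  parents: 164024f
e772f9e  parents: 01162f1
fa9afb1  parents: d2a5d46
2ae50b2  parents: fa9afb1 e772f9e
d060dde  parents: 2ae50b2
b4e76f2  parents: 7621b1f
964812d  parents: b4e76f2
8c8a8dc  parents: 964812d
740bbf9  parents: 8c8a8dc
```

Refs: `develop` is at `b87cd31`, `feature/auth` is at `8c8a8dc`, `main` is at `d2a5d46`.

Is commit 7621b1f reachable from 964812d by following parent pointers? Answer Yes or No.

Ancestors of 964812d (commits reachable by following parents): {475576e, 7621b1f, 964812d, b4e76f2, b87cd31}.
7621b1f is in that set, so it is an ancestor of 964812d.

Yes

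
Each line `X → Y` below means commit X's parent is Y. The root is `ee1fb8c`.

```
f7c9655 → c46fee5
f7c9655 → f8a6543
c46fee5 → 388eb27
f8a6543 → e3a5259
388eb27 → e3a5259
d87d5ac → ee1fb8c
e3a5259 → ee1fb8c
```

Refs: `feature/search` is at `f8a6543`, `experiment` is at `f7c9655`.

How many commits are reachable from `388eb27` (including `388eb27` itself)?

3

Walking parent pointers from 388eb27: reachable set = {388eb27, e3a5259, ee1fb8c}.
That is 3 commits.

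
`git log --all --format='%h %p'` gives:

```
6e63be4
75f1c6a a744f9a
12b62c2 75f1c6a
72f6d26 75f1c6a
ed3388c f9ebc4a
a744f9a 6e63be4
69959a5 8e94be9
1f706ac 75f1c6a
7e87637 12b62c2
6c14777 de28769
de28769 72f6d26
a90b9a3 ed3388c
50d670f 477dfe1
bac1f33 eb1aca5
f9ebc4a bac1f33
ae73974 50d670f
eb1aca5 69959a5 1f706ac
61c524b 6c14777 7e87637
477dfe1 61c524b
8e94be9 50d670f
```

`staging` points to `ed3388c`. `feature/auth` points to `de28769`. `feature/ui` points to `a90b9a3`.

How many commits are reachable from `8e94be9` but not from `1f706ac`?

Reachable from 8e94be9: {12b62c2, 477dfe1, 50d670f, 61c524b, 6c14777, 6e63be4, 72f6d26, 75f1c6a, 7e87637, 8e94be9, a744f9a, de28769}.
Reachable from 1f706ac: {1f706ac, 6e63be4, 75f1c6a, a744f9a}.
In 8e94be9's history but not 1f706ac's: {12b62c2, 477dfe1, 50d670f, 61c524b, 6c14777, 72f6d26, 7e87637, 8e94be9, de28769} — 9 commits.

9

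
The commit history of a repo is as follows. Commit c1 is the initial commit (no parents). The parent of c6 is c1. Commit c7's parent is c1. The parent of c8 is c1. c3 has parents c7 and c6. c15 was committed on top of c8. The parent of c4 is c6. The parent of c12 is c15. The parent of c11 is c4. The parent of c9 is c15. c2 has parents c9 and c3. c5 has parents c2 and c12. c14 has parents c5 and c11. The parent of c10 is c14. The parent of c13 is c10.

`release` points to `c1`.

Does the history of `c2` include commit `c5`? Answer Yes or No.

Ancestors of c2: {c1, c15, c2, c3, c6, c7, c8, c9}.
c5 is not in that set, so it is not an ancestor of c2.

No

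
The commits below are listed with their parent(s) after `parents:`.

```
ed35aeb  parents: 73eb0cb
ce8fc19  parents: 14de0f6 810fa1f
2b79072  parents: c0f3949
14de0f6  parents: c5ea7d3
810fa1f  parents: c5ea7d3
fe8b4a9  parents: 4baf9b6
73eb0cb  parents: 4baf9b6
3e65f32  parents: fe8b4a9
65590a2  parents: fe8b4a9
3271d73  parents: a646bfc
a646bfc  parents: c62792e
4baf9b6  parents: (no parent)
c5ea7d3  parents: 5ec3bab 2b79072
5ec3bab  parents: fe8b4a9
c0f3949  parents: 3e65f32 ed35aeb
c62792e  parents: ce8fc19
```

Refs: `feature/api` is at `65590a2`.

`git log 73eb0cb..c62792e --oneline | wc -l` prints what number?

11

Reachable from c62792e: {14de0f6, 2b79072, 3e65f32, 4baf9b6, 5ec3bab, 73eb0cb, 810fa1f, c0f3949, c5ea7d3, c62792e, ce8fc19, ed35aeb, fe8b4a9}.
Reachable from 73eb0cb: {4baf9b6, 73eb0cb}.
In c62792e's history but not 73eb0cb's: {14de0f6, 2b79072, 3e65f32, 5ec3bab, 810fa1f, c0f3949, c5ea7d3, c62792e, ce8fc19, ed35aeb, fe8b4a9} — 11 commits.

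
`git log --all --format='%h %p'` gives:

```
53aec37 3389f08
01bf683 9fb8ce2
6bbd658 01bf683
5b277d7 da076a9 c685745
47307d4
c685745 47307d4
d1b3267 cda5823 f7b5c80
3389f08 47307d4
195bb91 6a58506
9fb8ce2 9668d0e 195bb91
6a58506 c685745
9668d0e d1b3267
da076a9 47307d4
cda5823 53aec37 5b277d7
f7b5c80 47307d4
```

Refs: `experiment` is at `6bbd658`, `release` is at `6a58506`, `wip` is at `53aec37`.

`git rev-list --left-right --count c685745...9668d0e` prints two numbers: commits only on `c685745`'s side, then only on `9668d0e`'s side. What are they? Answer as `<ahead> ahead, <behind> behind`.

Reachable from c685745: {47307d4, c685745}.
Reachable from 9668d0e: {3389f08, 47307d4, 53aec37, 5b277d7, 9668d0e, c685745, cda5823, d1b3267, da076a9, f7b5c80}.
Only in c685745's history (ahead): {} — 0.
Only in 9668d0e's history (behind): {3389f08, 53aec37, 5b277d7, 9668d0e, cda5823, d1b3267, da076a9, f7b5c80} — 8.

0 ahead, 8 behind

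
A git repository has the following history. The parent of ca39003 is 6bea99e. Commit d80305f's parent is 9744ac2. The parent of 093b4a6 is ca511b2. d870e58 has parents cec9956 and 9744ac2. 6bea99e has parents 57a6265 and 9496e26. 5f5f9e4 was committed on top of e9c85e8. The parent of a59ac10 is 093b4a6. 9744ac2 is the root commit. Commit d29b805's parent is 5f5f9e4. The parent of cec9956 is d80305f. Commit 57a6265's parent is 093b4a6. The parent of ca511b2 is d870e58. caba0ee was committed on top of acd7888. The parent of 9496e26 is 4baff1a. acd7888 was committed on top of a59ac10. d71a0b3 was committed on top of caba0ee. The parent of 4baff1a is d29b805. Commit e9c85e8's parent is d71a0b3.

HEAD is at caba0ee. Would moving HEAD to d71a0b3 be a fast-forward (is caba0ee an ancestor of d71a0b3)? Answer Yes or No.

Yes

A fast-forward from caba0ee to d71a0b3 is possible iff caba0ee is an ancestor of d71a0b3.
Ancestors of d71a0b3: {093b4a6, 9744ac2, a59ac10, acd7888, ca511b2, caba0ee, cec9956, d71a0b3, d80305f, d870e58}.
caba0ee is among them, so fast-forward is possible.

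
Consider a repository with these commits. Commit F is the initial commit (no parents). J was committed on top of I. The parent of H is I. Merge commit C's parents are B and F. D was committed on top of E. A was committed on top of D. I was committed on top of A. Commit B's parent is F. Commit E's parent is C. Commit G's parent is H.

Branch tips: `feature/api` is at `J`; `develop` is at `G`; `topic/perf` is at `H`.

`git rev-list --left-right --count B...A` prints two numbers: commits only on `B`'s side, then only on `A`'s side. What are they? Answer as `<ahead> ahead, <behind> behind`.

Reachable from B: {B, F}.
Reachable from A: {A, B, C, D, E, F}.
Only in B's history (ahead): {} — 0.
Only in A's history (behind): {A, C, D, E} — 4.

0 ahead, 4 behind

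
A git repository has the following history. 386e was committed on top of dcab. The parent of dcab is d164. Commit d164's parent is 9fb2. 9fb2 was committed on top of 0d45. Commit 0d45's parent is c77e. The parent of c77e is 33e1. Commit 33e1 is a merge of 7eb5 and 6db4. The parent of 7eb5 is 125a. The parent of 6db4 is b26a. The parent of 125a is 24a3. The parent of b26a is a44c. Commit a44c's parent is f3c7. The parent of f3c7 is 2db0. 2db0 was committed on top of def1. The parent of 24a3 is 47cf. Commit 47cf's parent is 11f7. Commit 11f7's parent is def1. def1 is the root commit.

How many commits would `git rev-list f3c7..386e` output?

Reachable from 386e: {0d45, 11f7, 125a, 24a3, 2db0, 33e1, 386e, 47cf, 6db4, 7eb5, 9fb2, a44c, b26a, c77e, d164, dcab, def1, f3c7}.
Reachable from f3c7: {2db0, def1, f3c7}.
In 386e's history but not f3c7's: {0d45, 11f7, 125a, 24a3, 33e1, 386e, 47cf, 6db4, 7eb5, 9fb2, a44c, b26a, c77e, d164, dcab} — 15 commits.

15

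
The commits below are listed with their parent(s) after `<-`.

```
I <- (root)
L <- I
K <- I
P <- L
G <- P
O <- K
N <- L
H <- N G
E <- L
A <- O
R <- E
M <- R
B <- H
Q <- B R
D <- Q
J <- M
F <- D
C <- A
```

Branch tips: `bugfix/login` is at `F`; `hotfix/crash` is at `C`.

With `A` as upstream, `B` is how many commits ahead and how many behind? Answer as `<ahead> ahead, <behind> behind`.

6 ahead, 3 behind

Reachable from B: {B, G, H, I, L, N, P}.
Reachable from A: {A, I, K, O}.
Only in B's history (ahead): {B, G, H, L, N, P} — 6.
Only in A's history (behind): {A, K, O} — 3.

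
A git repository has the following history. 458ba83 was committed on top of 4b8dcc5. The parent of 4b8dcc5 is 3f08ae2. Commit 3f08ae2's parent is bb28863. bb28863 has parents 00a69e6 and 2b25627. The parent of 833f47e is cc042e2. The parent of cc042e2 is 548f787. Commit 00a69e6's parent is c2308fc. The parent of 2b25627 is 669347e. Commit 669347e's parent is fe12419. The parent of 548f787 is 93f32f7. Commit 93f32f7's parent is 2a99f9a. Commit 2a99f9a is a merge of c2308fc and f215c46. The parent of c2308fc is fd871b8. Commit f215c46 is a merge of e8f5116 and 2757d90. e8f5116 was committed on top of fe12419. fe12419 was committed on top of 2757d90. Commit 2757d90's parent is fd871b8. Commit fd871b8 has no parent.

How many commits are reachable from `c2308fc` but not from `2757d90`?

1

Reachable from c2308fc: {c2308fc, fd871b8}.
Reachable from 2757d90: {2757d90, fd871b8}.
In c2308fc's history but not 2757d90's: {c2308fc} — 1 commit.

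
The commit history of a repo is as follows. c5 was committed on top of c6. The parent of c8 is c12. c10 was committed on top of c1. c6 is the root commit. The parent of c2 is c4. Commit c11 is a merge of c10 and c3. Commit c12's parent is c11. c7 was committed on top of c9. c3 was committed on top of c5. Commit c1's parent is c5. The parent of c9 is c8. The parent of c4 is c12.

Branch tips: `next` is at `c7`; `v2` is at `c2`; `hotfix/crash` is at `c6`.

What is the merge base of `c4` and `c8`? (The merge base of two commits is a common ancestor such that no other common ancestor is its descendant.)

Ancestors of c4: {c1, c10, c11, c12, c3, c4, c5, c6}.
Ancestors of c8: {c1, c10, c11, c12, c3, c5, c6, c8}.
Common ancestors: {c1, c10, c11, c12, c3, c5, c6}.
Among these, c12 is not an ancestor of any other common ancestor — it is the merge base.

c12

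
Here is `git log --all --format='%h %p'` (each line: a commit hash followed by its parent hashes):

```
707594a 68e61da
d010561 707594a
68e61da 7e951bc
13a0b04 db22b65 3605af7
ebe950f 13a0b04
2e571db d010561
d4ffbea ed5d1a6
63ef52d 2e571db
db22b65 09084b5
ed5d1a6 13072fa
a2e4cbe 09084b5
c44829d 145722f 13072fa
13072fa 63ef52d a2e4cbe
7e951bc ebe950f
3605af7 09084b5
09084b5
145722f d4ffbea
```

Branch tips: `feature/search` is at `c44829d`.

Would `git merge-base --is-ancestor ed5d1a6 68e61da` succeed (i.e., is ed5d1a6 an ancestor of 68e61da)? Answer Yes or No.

No

Ancestors of 68e61da: {09084b5, 13a0b04, 3605af7, 68e61da, 7e951bc, db22b65, ebe950f}.
ed5d1a6 is not in that set, so it is not an ancestor of 68e61da.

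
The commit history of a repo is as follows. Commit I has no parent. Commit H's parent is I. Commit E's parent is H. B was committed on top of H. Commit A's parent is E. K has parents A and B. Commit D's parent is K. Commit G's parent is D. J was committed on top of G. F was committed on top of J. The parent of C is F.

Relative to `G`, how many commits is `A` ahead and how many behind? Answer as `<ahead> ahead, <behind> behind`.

Reachable from A: {A, E, H, I}.
Reachable from G: {A, B, D, E, G, H, I, K}.
Only in A's history (ahead): {} — 0.
Only in G's history (behind): {B, D, G, K} — 4.

0 ahead, 4 behind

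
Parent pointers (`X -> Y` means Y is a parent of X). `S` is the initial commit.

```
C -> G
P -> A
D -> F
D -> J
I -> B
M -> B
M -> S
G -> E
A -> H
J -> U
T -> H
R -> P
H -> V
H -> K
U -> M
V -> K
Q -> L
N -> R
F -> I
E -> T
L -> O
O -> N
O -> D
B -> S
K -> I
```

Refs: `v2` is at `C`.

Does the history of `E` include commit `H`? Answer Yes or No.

Yes

Ancestors of E (commits reachable by following parents): {B, E, H, I, K, S, T, V}.
H is in that set, so it is an ancestor of E.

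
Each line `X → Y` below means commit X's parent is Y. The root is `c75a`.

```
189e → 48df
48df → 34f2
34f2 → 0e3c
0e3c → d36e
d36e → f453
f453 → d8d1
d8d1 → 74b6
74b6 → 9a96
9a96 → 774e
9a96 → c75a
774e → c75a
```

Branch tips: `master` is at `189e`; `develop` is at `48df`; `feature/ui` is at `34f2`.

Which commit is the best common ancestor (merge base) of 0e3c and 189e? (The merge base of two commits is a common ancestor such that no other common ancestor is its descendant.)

Ancestors of 0e3c: {0e3c, 74b6, 774e, 9a96, c75a, d36e, d8d1, f453}.
Ancestors of 189e: {0e3c, 189e, 34f2, 48df, 74b6, 774e, 9a96, c75a, d36e, d8d1, f453}.
Common ancestors: {0e3c, 74b6, 774e, 9a96, c75a, d36e, d8d1, f453}.
Among these, 0e3c is not an ancestor of any other common ancestor — it is the merge base.

0e3c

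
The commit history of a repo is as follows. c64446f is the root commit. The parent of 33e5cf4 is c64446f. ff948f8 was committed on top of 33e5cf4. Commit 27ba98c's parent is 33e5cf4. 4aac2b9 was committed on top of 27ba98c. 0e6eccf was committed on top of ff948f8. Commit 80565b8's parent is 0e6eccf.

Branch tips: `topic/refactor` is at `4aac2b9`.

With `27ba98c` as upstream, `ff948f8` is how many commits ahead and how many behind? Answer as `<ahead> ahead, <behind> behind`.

Reachable from ff948f8: {33e5cf4, c64446f, ff948f8}.
Reachable from 27ba98c: {27ba98c, 33e5cf4, c64446f}.
Only in ff948f8's history (ahead): {ff948f8} — 1.
Only in 27ba98c's history (behind): {27ba98c} — 1.

1 ahead, 1 behind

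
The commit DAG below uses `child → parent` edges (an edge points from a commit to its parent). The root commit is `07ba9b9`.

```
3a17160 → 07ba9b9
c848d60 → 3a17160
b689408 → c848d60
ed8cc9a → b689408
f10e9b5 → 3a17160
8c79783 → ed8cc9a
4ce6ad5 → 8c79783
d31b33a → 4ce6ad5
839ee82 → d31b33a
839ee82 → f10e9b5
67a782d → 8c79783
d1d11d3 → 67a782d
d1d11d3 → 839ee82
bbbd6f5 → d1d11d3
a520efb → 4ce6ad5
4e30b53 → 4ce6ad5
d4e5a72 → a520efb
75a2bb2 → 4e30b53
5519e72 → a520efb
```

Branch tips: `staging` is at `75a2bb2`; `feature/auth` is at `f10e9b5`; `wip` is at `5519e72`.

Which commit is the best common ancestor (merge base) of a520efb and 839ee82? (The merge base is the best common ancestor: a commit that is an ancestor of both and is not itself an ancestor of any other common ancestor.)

Ancestors of a520efb: {07ba9b9, 3a17160, 4ce6ad5, 8c79783, a520efb, b689408, c848d60, ed8cc9a}.
Ancestors of 839ee82: {07ba9b9, 3a17160, 4ce6ad5, 839ee82, 8c79783, b689408, c848d60, d31b33a, ed8cc9a, f10e9b5}.
Common ancestors: {07ba9b9, 3a17160, 4ce6ad5, 8c79783, b689408, c848d60, ed8cc9a}.
Among these, 4ce6ad5 is not an ancestor of any other common ancestor — it is the merge base.

4ce6ad5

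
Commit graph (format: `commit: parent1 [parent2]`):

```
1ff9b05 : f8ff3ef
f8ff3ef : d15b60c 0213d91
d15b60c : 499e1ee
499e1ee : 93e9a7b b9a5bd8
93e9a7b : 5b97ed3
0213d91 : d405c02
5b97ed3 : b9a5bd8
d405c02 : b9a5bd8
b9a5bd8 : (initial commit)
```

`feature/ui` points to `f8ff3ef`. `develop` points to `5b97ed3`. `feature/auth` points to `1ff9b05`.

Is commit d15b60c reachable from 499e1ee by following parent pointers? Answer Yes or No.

Ancestors of 499e1ee: {499e1ee, 5b97ed3, 93e9a7b, b9a5bd8}.
d15b60c is not in that set, so it is not an ancestor of 499e1ee.

No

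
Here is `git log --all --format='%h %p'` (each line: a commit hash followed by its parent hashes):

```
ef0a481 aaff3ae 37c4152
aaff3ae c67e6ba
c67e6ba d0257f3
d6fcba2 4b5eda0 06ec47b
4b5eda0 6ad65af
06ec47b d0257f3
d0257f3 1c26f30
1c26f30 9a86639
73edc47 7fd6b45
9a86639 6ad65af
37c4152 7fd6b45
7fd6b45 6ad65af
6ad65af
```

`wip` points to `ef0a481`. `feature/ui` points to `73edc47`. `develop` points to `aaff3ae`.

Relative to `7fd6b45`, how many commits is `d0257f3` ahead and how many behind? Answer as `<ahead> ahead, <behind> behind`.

Reachable from d0257f3: {1c26f30, 6ad65af, 9a86639, d0257f3}.
Reachable from 7fd6b45: {6ad65af, 7fd6b45}.
Only in d0257f3's history (ahead): {1c26f30, 9a86639, d0257f3} — 3.
Only in 7fd6b45's history (behind): {7fd6b45} — 1.

3 ahead, 1 behind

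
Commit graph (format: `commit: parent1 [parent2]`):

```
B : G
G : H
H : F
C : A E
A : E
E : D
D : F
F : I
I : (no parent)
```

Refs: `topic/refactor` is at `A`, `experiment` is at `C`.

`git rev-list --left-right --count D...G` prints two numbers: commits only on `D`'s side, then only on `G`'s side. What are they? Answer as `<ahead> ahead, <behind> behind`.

1 ahead, 2 behind

Reachable from D: {D, F, I}.
Reachable from G: {F, G, H, I}.
Only in D's history (ahead): {D} — 1.
Only in G's history (behind): {G, H} — 2.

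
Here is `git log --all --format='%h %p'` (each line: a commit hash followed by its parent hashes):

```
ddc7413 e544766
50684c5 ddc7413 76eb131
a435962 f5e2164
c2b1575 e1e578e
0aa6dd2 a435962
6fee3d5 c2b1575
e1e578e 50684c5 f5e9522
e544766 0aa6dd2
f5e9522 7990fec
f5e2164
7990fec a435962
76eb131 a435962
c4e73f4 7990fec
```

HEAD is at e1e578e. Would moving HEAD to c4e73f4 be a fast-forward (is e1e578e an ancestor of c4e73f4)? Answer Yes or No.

No

A fast-forward from e1e578e to c4e73f4 is possible iff e1e578e is an ancestor of c4e73f4.
Ancestors of c4e73f4: {7990fec, a435962, c4e73f4, f5e2164}.
e1e578e is not among them, so fast-forward is not possible.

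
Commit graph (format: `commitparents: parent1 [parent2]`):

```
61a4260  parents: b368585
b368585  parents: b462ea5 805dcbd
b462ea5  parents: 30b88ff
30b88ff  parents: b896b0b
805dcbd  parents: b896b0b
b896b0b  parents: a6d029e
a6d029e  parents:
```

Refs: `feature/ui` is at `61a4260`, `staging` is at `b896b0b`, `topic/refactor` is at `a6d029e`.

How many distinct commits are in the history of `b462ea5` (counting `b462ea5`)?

4

Walking parent pointers from b462ea5: reachable set = {30b88ff, a6d029e, b462ea5, b896b0b}.
That is 4 commits.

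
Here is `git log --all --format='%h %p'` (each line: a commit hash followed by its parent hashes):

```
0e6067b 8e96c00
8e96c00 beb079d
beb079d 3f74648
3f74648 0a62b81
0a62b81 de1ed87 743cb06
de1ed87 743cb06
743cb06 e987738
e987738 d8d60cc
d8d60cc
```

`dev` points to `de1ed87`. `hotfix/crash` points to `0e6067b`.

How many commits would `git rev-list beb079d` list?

Walking parent pointers from beb079d: reachable set = {0a62b81, 3f74648, 743cb06, beb079d, d8d60cc, de1ed87, e987738}.
That is 7 commits.

7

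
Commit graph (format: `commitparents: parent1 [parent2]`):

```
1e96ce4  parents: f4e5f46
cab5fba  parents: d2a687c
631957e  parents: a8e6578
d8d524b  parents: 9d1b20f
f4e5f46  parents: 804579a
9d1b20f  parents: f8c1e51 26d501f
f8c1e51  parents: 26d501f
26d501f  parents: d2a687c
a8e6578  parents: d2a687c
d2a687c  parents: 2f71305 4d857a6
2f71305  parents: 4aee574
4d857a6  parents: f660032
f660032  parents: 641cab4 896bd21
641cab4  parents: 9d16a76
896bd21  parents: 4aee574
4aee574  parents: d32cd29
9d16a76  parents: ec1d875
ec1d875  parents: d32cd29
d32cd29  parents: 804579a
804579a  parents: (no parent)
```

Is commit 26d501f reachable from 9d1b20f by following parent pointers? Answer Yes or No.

Yes

Ancestors of 9d1b20f (commits reachable by following parents): {26d501f, 2f71305, 4aee574, 4d857a6, 641cab4, 804579a, 896bd21, 9d16a76, 9d1b20f, d2a687c, d32cd29, ec1d875, f660032, f8c1e51}.
26d501f is in that set, so it is an ancestor of 9d1b20f.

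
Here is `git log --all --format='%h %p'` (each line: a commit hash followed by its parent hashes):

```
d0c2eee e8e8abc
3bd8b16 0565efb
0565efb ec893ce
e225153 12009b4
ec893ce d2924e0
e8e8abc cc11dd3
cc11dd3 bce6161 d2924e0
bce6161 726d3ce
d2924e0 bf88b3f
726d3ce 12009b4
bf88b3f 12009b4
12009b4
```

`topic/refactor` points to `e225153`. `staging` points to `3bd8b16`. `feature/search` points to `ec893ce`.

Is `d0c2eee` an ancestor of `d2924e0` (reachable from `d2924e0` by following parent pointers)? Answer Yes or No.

No

Ancestors of d2924e0: {12009b4, bf88b3f, d2924e0}.
d0c2eee is not in that set, so it is not an ancestor of d2924e0.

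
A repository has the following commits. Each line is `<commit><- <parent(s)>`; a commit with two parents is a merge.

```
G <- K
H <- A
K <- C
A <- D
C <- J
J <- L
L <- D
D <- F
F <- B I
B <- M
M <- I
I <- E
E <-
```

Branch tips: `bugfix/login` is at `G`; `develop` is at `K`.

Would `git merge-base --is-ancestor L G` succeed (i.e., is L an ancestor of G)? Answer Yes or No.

Ancestors of G (commits reachable by following parents): {B, C, D, E, F, G, I, J, K, L, M}.
L is in that set, so it is an ancestor of G.

Yes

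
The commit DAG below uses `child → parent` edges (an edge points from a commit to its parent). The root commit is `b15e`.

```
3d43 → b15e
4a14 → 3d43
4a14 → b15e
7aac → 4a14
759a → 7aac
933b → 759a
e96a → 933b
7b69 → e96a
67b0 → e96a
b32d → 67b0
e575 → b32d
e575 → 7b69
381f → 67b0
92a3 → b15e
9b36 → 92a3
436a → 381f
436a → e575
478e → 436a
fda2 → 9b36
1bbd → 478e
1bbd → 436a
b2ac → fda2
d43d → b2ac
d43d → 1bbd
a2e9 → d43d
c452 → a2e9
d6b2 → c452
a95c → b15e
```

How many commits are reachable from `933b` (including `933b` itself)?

6

Walking parent pointers from 933b: reachable set = {3d43, 4a14, 759a, 7aac, 933b, b15e}.
That is 6 commits.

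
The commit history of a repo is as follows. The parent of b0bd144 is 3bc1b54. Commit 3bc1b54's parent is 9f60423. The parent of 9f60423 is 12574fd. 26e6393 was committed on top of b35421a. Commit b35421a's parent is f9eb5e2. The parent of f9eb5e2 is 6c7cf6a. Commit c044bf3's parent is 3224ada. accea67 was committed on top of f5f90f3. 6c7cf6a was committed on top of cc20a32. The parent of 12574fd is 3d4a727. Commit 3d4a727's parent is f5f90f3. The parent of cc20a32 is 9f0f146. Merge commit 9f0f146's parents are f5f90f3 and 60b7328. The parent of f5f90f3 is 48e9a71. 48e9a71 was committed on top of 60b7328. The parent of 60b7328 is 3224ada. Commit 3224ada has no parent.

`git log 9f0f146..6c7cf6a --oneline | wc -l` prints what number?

Reachable from 6c7cf6a: {3224ada, 48e9a71, 60b7328, 6c7cf6a, 9f0f146, cc20a32, f5f90f3}.
Reachable from 9f0f146: {3224ada, 48e9a71, 60b7328, 9f0f146, f5f90f3}.
In 6c7cf6a's history but not 9f0f146's: {6c7cf6a, cc20a32} — 2 commits.

2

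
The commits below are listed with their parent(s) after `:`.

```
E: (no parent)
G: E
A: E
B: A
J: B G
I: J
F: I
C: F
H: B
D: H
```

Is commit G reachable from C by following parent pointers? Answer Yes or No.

Yes

Ancestors of C (commits reachable by following parents): {A, B, C, E, F, G, I, J}.
G is in that set, so it is an ancestor of C.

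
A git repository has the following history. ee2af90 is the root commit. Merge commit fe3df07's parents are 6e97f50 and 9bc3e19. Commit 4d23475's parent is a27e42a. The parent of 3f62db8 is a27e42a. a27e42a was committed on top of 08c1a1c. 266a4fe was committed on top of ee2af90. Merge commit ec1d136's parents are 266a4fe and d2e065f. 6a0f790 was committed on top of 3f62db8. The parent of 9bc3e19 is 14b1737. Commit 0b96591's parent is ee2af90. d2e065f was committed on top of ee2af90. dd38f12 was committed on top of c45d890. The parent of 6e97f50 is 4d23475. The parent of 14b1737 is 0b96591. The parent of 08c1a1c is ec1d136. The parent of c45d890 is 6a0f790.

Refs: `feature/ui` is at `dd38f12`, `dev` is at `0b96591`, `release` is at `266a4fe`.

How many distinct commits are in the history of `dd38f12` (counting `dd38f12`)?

Walking parent pointers from dd38f12: reachable set = {08c1a1c, 266a4fe, 3f62db8, 6a0f790, a27e42a, c45d890, d2e065f, dd38f12, ec1d136, ee2af90}.
That is 10 commits.

10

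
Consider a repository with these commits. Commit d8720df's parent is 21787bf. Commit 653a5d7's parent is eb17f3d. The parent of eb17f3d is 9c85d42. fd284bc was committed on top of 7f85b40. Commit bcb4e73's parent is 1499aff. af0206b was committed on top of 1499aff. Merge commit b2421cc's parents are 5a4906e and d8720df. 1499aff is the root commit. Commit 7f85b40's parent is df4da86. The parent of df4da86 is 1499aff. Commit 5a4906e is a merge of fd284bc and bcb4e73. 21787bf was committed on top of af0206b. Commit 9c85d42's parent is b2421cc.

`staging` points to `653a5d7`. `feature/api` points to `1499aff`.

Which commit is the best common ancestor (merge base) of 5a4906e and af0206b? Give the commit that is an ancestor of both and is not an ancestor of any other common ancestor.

1499aff

Ancestors of 5a4906e: {1499aff, 5a4906e, 7f85b40, bcb4e73, df4da86, fd284bc}.
Ancestors of af0206b: {1499aff, af0206b}.
Common ancestors: {1499aff}.
The only common ancestor is 1499aff, so it is the merge base.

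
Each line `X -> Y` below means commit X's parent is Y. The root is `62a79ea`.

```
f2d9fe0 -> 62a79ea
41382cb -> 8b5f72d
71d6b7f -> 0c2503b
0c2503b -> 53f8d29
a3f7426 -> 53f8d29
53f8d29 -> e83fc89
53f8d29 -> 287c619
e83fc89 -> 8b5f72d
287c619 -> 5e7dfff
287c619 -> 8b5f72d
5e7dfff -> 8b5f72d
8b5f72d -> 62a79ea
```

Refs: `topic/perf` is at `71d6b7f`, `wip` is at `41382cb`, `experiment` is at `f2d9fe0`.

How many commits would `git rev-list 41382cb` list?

Walking parent pointers from 41382cb: reachable set = {41382cb, 62a79ea, 8b5f72d}.
That is 3 commits.

3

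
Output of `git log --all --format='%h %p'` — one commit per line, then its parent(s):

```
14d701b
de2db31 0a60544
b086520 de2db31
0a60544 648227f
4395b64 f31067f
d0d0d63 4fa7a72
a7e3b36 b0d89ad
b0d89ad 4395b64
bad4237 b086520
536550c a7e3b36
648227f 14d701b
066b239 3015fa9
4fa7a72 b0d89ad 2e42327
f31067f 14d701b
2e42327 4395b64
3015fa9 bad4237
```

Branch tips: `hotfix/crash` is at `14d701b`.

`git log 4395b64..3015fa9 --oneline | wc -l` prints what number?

6

Reachable from 3015fa9: {0a60544, 14d701b, 3015fa9, 648227f, b086520, bad4237, de2db31}.
Reachable from 4395b64: {14d701b, 4395b64, f31067f}.
In 3015fa9's history but not 4395b64's: {0a60544, 3015fa9, 648227f, b086520, bad4237, de2db31} — 6 commits.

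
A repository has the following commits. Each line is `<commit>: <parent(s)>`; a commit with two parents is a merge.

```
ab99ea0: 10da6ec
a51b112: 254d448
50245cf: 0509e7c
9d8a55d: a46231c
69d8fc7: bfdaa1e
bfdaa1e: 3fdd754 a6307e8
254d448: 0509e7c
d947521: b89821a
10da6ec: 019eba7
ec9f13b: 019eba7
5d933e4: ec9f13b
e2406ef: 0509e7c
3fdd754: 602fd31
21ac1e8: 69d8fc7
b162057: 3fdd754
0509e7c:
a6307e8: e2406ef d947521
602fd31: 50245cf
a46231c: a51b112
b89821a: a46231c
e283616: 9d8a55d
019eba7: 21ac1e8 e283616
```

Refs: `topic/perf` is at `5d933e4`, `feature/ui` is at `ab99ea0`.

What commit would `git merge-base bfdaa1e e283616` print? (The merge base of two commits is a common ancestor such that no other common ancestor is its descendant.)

Ancestors of bfdaa1e: {0509e7c, 254d448, 3fdd754, 50245cf, 602fd31, a46231c, a51b112, a6307e8, b89821a, bfdaa1e, d947521, e2406ef}.
Ancestors of e283616: {0509e7c, 254d448, 9d8a55d, a46231c, a51b112, e283616}.
Common ancestors: {0509e7c, 254d448, a46231c, a51b112}.
Among these, a46231c is not an ancestor of any other common ancestor — it is the merge base.

a46231c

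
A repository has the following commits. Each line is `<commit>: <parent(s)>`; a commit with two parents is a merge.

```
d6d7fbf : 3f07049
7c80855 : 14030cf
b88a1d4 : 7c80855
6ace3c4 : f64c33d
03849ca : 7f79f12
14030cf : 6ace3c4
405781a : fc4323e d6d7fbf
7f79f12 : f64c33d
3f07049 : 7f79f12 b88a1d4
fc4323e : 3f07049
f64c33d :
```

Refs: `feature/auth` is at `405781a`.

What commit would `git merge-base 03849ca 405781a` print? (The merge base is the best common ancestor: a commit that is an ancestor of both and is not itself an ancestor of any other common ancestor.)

7f79f12

Ancestors of 03849ca: {03849ca, 7f79f12, f64c33d}.
Ancestors of 405781a: {14030cf, 3f07049, 405781a, 6ace3c4, 7c80855, 7f79f12, b88a1d4, d6d7fbf, f64c33d, fc4323e}.
Common ancestors: {7f79f12, f64c33d}.
Among these, 7f79f12 is not an ancestor of any other common ancestor — it is the merge base.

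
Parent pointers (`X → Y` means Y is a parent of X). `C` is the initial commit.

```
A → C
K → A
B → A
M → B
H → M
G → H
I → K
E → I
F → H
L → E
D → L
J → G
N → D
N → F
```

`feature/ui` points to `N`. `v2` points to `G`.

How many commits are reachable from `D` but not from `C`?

Reachable from D: {A, C, D, E, I, K, L}.
Reachable from C: {C}.
In D's history but not C's: {A, D, E, I, K, L} — 6 commits.

6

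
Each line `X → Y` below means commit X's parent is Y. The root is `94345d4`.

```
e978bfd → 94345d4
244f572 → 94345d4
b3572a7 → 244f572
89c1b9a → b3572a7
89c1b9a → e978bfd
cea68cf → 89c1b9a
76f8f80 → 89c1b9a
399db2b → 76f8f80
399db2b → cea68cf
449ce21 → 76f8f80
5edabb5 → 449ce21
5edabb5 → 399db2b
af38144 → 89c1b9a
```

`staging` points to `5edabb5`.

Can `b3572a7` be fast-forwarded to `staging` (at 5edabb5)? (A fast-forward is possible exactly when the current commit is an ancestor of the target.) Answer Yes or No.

Yes

A fast-forward from b3572a7 to 5edabb5 is possible iff b3572a7 is an ancestor of 5edabb5.
Ancestors of 5edabb5: {244f572, 399db2b, 449ce21, 5edabb5, 76f8f80, 89c1b9a, 94345d4, b3572a7, cea68cf, e978bfd}.
b3572a7 is among them, so fast-forward is possible.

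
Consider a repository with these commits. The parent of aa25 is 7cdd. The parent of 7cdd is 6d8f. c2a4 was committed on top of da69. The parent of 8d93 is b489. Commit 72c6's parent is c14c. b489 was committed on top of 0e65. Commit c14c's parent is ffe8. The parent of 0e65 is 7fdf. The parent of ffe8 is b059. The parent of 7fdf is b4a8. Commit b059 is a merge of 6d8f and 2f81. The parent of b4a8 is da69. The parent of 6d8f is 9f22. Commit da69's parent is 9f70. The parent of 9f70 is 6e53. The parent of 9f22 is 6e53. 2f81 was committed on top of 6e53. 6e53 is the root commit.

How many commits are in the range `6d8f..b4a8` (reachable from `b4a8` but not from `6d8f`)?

3

Reachable from b4a8: {6e53, 9f70, b4a8, da69}.
Reachable from 6d8f: {6d8f, 6e53, 9f22}.
In b4a8's history but not 6d8f's: {9f70, b4a8, da69} — 3 commits.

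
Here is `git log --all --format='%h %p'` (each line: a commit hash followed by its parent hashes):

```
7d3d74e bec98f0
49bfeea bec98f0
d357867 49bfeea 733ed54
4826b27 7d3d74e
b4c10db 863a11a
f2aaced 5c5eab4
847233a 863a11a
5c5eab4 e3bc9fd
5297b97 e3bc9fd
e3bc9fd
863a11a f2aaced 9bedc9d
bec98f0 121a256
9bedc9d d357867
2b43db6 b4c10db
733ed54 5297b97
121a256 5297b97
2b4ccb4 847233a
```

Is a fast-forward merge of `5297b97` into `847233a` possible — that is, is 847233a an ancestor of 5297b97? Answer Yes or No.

A fast-forward from 847233a to 5297b97 is possible iff 847233a is an ancestor of 5297b97.
Ancestors of 5297b97: {5297b97, e3bc9fd}.
847233a is not among them, so fast-forward is not possible.

No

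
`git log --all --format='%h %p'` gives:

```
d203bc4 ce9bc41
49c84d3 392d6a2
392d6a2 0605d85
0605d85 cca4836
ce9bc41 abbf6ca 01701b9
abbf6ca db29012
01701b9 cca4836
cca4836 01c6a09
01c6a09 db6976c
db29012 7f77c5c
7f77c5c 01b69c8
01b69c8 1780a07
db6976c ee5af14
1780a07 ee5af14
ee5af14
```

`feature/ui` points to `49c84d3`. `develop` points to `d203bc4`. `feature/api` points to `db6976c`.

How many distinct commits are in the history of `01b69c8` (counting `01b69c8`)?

3

Walking parent pointers from 01b69c8: reachable set = {01b69c8, 1780a07, ee5af14}.
That is 3 commits.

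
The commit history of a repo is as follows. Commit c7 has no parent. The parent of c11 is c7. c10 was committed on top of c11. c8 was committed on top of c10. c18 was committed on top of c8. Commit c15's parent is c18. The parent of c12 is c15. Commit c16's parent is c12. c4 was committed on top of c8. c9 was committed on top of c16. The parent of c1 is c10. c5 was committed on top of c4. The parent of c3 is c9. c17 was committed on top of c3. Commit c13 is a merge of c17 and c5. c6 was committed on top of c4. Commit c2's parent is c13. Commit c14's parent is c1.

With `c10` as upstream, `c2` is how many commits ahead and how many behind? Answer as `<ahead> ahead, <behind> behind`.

Reachable from c2: {c10, c11, c12, c13, c15, c16, c17, c18, c2, c3, c4, c5, c7, c8, c9}.
Reachable from c10: {c10, c11, c7}.
Only in c2's history (ahead): {c12, c13, c15, c16, c17, c18, c2, c3, c4, c5, c8, c9} — 12.
Only in c10's history (behind): {} — 0.

12 ahead, 0 behind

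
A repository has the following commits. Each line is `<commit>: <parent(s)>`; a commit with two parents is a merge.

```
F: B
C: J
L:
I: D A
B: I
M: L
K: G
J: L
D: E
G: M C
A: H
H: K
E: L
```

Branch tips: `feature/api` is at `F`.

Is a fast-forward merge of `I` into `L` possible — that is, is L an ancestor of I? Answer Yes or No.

Yes

A fast-forward from L to I is possible iff L is an ancestor of I.
Ancestors of I: {A, C, D, E, G, H, I, J, K, L, M}.
L is among them, so fast-forward is possible.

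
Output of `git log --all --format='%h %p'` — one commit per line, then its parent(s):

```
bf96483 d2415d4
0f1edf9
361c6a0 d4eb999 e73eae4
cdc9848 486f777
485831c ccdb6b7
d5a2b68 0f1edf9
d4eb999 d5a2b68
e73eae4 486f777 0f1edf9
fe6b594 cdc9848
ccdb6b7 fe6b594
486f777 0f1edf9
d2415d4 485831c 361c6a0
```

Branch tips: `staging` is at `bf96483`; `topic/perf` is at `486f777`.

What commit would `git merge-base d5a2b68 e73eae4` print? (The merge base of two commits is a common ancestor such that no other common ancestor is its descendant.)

Ancestors of d5a2b68: {0f1edf9, d5a2b68}.
Ancestors of e73eae4: {0f1edf9, 486f777, e73eae4}.
Common ancestors: {0f1edf9}.
The only common ancestor is 0f1edf9, so it is the merge base.

0f1edf9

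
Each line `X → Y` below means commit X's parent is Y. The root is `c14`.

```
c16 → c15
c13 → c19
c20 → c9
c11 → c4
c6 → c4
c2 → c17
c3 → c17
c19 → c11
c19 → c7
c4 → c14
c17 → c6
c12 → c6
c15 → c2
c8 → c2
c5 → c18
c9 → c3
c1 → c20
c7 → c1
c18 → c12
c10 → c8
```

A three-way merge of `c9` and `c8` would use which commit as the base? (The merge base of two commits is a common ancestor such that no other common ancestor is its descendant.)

Ancestors of c9: {c14, c17, c3, c4, c6, c9}.
Ancestors of c8: {c14, c17, c2, c4, c6, c8}.
Common ancestors: {c14, c17, c4, c6}.
Among these, c17 is not an ancestor of any other common ancestor — it is the merge base.

c17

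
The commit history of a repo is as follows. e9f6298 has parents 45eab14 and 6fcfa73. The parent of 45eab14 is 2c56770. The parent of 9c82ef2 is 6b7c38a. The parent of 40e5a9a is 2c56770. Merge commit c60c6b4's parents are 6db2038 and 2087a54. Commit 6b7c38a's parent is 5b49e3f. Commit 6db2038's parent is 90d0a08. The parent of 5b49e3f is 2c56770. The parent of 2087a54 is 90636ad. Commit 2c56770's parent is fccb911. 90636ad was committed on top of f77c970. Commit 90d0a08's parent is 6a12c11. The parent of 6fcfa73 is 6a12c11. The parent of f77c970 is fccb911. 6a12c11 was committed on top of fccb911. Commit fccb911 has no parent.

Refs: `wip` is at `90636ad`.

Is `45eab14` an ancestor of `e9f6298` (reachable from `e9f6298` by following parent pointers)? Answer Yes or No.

Yes

Ancestors of e9f6298 (commits reachable by following parents): {2c56770, 45eab14, 6a12c11, 6fcfa73, e9f6298, fccb911}.
45eab14 is in that set, so it is an ancestor of e9f6298.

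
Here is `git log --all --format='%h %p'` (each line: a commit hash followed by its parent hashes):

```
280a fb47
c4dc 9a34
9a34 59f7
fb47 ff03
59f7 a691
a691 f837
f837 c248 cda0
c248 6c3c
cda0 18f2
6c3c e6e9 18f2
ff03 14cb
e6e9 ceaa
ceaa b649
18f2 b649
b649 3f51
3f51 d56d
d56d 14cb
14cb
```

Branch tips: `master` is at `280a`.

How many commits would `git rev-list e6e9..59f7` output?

Reachable from 59f7: {14cb, 18f2, 3f51, 59f7, 6c3c, a691, b649, c248, cda0, ceaa, d56d, e6e9, f837}.
Reachable from e6e9: {14cb, 3f51, b649, ceaa, d56d, e6e9}.
In 59f7's history but not e6e9's: {18f2, 59f7, 6c3c, a691, c248, cda0, f837} — 7 commits.

7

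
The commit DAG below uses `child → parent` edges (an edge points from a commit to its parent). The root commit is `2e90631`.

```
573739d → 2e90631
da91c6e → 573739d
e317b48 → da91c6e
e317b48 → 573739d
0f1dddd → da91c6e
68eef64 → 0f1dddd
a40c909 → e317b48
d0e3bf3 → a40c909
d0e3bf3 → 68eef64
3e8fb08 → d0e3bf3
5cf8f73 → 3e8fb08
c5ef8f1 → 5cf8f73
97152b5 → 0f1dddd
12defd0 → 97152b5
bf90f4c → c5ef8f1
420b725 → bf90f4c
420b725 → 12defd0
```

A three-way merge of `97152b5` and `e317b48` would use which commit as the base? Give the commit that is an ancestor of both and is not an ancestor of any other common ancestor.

da91c6e

Ancestors of 97152b5: {0f1dddd, 2e90631, 573739d, 97152b5, da91c6e}.
Ancestors of e317b48: {2e90631, 573739d, da91c6e, e317b48}.
Common ancestors: {2e90631, 573739d, da91c6e}.
Among these, da91c6e is not an ancestor of any other common ancestor — it is the merge base.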